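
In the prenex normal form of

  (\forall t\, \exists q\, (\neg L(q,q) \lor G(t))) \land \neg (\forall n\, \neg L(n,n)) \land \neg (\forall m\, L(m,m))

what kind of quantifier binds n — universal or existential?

Move each ¬ inward, flipping quantifiers it crosses:
  (\forall t\, \exists q\, (\neg L(q,q) \lor G(t))) \land (\exists n\, L(n,n)) \land (\exists m\, \neg L(m,m))
All bound variables are already distinct, so no renaming is needed.
Extract every quantifier outward, since the variables are now distinct and don't occur free across branches:
  \forall t\, \exists q\, \exists n\, \exists m\, ((\neg L(q,q) \lor G(t)) \land L(n,n) \land \neg L(m,m))
The quantifier \forall n sits under an odd number of negations, so it flips to \exists n.

existential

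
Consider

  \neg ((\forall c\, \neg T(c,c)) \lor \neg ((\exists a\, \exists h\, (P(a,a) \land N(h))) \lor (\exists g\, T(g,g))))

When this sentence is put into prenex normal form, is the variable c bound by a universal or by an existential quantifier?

Push ¬ through the quantifiers and connectives to reach negation normal form:
  (\exists c\, T(c,c)) \land ((\exists a\, \exists h\, (P(a,a) \land N(h))) \lor (\exists g\, T(g,g)))
All bound variables are already distinct, so no renaming is needed.
Finally move all quantifiers to the prefix:
  \exists c\, \exists a\, \exists h\, \exists g\, (T(c,c) \land (P(a,a) \land N(h) \lor T(g,g)))
The quantifier \forall c sits under an odd number of negations, so it flips to \exists c.

existential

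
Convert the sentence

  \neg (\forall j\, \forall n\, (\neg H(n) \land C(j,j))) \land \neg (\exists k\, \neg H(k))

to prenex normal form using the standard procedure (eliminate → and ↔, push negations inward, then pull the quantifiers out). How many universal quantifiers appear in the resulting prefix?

Push ¬ through the quantifiers and connectives to reach negation normal form:
  (\exists j\, \exists n\, (H(n) \lor \neg C(j,j))) \land (\forall k\, H(k))
Extract every quantifier outward, since the variables are now distinct and don't occur free across branches:
  \exists j\, \exists n\, \forall k\, ((H(n) \lor \neg C(j,j)) \land H(k))
The prefix is \exists j \exists n \forall k: 1 universal, 2 existential.

1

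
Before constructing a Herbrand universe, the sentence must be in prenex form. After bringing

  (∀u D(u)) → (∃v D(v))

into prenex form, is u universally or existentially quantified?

Eliminate → and ↔ using ¬ and ∨.
  ¬(∀u D(u)) ∨ (∃v D(v))
Drive negations inward (¬∀x A ≡ ∃x ¬A, ¬∃x A ≡ ∀x ¬A, De Morgan for ∧/∨):
  (∃u ¬D(u)) ∨ (∃v D(v))
Finally move all quantifiers to the prefix:
  ∃u ∃v (¬D(u) ∨ D(v))
The quantifier ∀u sits under an odd number of negations (counting the antecedent side of each →), so it flips to ∃u.

existential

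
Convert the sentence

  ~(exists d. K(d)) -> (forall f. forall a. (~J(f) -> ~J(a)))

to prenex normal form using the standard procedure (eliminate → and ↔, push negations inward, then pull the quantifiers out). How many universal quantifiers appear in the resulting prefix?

Rewrite implications/biconditionals: A → B as ¬A ∨ B.
  ~~(exists d. K(d)) | (forall f. forall a. (~~J(f) | ~J(a)))
Move each ¬ inward, flipping quantifiers it crosses:
  (exists d. K(d)) | (forall f. forall a. (J(f) | ~J(a)))
All bound variables are already distinct, so no renaming is needed.
Finally move all quantifiers to the prefix:
  exists d. forall f. forall a. (K(d) | J(f) | ~J(a))
The prefix is exists d forall f forall a: 2 universal, 1 existential.

2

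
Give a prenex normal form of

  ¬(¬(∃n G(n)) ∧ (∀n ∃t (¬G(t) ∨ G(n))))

∃n ∃p ∀t (G(n) ∨ G(t) ∧ ¬G(p))

Push ¬ through the quantifiers and connectives to reach negation normal form:
  (∃n G(n)) ∨ (∃n ∀t (G(t) ∧ ¬G(n)))
Give each quantifier a distinct variable: n↦p.
  (∃n G(n)) ∨ (∃p ∀t (G(t) ∧ ¬G(p)))
Finally move all quantifiers to the prefix:
  ∃n ∃p ∀t (G(n) ∨ G(t) ∧ ¬G(p))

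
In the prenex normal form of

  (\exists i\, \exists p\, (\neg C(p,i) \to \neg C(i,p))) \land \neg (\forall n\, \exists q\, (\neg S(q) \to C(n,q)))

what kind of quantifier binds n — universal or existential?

Rewrite implications/biconditionals: A → B as ¬A ∨ B.
  (\exists i\, \exists p\, (\neg \neg C(p,i) \lor \neg C(i,p))) \land \neg (\forall n\, \exists q\, (\neg \neg S(q) \lor C(n,q)))
Push ¬ through the quantifiers and connectives to reach negation normal form:
  (\exists i\, \exists p\, (C(p,i) \lor \neg C(i,p))) \land (\exists n\, \forall q\, (\neg S(q) \land \neg C(n,q)))
All bound variables are already distinct, so no renaming is needed.
Pull the quantifiers to the front (each side's bound variable is not free in the other side):
  \exists i\, \exists p\, \exists n\, \forall q\, ((C(p,i) \lor \neg C(i,p)) \land \neg S(q) \land \neg C(n,q))
The quantifier \forall n sits under an odd number of negations (counting the antecedent side of each →), so it flips to \exists n.

existential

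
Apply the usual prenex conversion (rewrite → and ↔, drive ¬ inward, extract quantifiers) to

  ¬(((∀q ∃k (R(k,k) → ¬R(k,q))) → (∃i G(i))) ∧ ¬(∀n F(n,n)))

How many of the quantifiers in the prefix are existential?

First replace A → B with ¬A ∨ B.
  ¬((¬(∀q ∃k (¬R(k,k) ∨ ¬R(k,q))) ∨ (∃i G(i))) ∧ ¬(∀n F(n,n)))
Move each ¬ inward, flipping quantifiers it crosses:
  (∀q ∃k (¬R(k,k) ∨ ¬R(k,q))) ∧ (∀i ¬G(i)) ∨ (∀n F(n,n))
All bound variables are already distinct, so no renaming is needed.
Extract every quantifier outward, since the variables are now distinct and don't occur free across branches:
  ∀q ∃k ∀i ∀n ((¬R(k,k) ∨ ¬R(k,q)) ∧ ¬G(i) ∨ F(n,n))
The prefix is ∀q ∃k ∀i ∀n: 3 universal, 1 existential.

1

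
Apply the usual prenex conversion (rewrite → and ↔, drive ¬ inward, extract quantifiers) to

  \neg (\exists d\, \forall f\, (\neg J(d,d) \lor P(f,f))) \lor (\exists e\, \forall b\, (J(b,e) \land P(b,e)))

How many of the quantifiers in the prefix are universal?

2

Drive negations inward (¬∀x A ≡ ∃x ¬A, ¬∃x A ≡ ∀x ¬A, De Morgan for ∧/∨):
  (\forall d\, \exists f\, (J(d,d) \land \neg P(f,f))) \lor (\exists e\, \forall b\, (J(b,e) \land P(b,e)))
Finally move all quantifiers to the prefix:
  \forall d\, \exists f\, \exists e\, \forall b\, (J(d,d) \land \neg P(f,f) \lor J(b,e) \land P(b,e))
The prefix is \forall d \exists f \exists e \forall b: 2 universal, 2 existential.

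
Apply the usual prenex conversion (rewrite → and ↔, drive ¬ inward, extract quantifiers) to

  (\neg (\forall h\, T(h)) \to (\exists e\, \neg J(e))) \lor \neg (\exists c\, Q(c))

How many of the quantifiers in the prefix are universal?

2

Rewrite implications/biconditionals: A → B as ¬A ∨ B.
  \neg \neg (\forall h\, T(h)) \lor (\exists e\, \neg J(e)) \lor \neg (\exists c\, Q(c))
Push ¬ through the quantifiers and connectives to reach negation normal form:
  (\forall h\, T(h)) \lor (\exists e\, \neg J(e)) \lor (\forall c\, \neg Q(c))
All bound variables are already distinct, so no renaming is needed.
Pull the quantifiers to the front (each side's bound variable is not free in the other side):
  \forall h\, \exists e\, \forall c\, (T(h) \lor \neg J(e) \lor \neg Q(c))
The prefix is \forall h \exists e \forall c: 2 universal, 1 existential.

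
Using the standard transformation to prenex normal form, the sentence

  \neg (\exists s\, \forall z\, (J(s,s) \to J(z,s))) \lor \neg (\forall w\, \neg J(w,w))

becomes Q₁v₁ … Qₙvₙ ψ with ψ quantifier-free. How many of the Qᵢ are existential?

First replace A → B with ¬A ∨ B.
  \neg (\exists s\, \forall z\, (\neg J(s,s) \lor J(z,s))) \lor \neg (\forall w\, \neg J(w,w))
Drive negations inward (¬∀x A ≡ ∃x ¬A, ¬∃x A ≡ ∀x ¬A, De Morgan for ∧/∨):
  (\forall s\, \exists z\, (J(s,s) \land \neg J(z,s))) \lor (\exists w\, J(w,w))
Extract every quantifier outward, since the variables are now distinct and don't occur free across branches:
  \forall s\, \exists z\, \exists w\, (J(s,s) \land \neg J(z,s) \lor J(w,w))
The prefix is \forall s \exists z \exists w: 1 universal, 2 existential.

2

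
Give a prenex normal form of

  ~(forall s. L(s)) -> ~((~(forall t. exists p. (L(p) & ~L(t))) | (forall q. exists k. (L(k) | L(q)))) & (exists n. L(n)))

forall s. forall t. exists p. exists q. forall k. forall n. (L(s) | L(p) & ~L(t) & ~L(k) & ~L(q) | ~L(n))

First replace A → B with ¬A ∨ B.
  ~~(forall s. L(s)) | ~((~(forall t. exists p. (L(p) & ~L(t))) | (forall q. exists k. (L(k) | L(q)))) & (exists n. L(n)))
Push ¬ through the quantifiers and connectives to reach negation normal form:
  (forall s. L(s)) | (forall t. exists p. (L(p) & ~L(t))) & (exists q. forall k. (~L(k) & ~L(q))) | (forall n. ~L(n))
Extract every quantifier outward, since the variables are now distinct and don't occur free across branches:
  forall s. forall t. exists p. exists q. forall k. forall n. (L(s) | L(p) & ~L(t) & ~L(k) & ~L(q) | ~L(n))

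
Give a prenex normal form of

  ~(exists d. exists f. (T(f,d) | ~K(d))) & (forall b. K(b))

Move each ¬ inward, flipping quantifiers it crosses:
  (forall d. forall f. (~T(f,d) & K(d))) & (forall b. K(b))
All bound variables are already distinct, so no renaming is needed.
Finally move all quantifiers to the prefix:
  forall d. forall f. forall b. (~T(f,d) & K(d) & K(b))

forall d. forall f. forall b. (~T(f,d) & K(d) & K(b))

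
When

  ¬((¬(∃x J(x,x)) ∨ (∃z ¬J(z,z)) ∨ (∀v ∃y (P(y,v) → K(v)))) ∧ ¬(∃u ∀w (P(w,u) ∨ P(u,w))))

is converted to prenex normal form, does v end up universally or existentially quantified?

existential

Rewrite implications/biconditionals: A → B as ¬A ∨ B.
  ¬((¬(∃x J(x,x)) ∨ (∃z ¬J(z,z)) ∨ (∀v ∃y (¬P(y,v) ∨ K(v)))) ∧ ¬(∃u ∀w (P(w,u) ∨ P(u,w))))
Move each ¬ inward, flipping quantifiers it crosses:
  (∃x J(x,x)) ∧ (∀z J(z,z)) ∧ (∃v ∀y (P(y,v) ∧ ¬K(v))) ∨ (∃u ∀w (P(w,u) ∨ P(u,w)))
Extract every quantifier outward, since the variables are now distinct and don't occur free across branches:
  ∃x ∀z ∃v ∀y ∃u ∀w (J(x,x) ∧ J(z,z) ∧ P(y,v) ∧ ¬K(v) ∨ P(w,u) ∨ P(u,w))
The quantifier ∀v sits under an odd number of negations (counting the antecedent side of each →), so it flips to ∃v.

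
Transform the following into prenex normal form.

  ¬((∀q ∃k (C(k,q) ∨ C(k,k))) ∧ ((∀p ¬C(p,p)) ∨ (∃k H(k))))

∃q ∀k ∃p ∀w (¬C(k,q) ∧ ¬C(k,k) ∨ C(p,p) ∧ ¬H(w))

Drive negations inward (¬∀x A ≡ ∃x ¬A, ¬∃x A ≡ ∀x ¬A, De Morgan for ∧/∨):
  (∃q ∀k (¬C(k,q) ∧ ¬C(k,k))) ∨ (∃p C(p,p)) ∧ (∀k ¬H(k))
Give each quantifier a distinct variable: k↦w.
  (∃q ∀k (¬C(k,q) ∧ ¬C(k,k))) ∨ (∃p C(p,p)) ∧ (∀w ¬H(w))
Pull the quantifiers to the front (each side's bound variable is not free in the other side):
  ∃q ∀k ∃p ∀w (¬C(k,q) ∧ ¬C(k,k) ∨ C(p,p) ∧ ¬H(w))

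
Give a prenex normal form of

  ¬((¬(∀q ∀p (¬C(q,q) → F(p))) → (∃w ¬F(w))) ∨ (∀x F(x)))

Rewrite implications/biconditionals: A → B as ¬A ∨ B.
  ¬(¬¬(∀q ∀p (¬¬C(q,q) ∨ F(p))) ∨ (∃w ¬F(w)) ∨ (∀x F(x)))
Drive negations inward (¬∀x A ≡ ∃x ¬A, ¬∃x A ≡ ∀x ¬A, De Morgan for ∧/∨):
  (∃q ∃p (¬C(q,q) ∧ ¬F(p))) ∧ (∀w F(w)) ∧ (∃x ¬F(x))
Finally move all quantifiers to the prefix:
  ∃q ∃p ∀w ∃x (¬C(q,q) ∧ ¬F(p) ∧ F(w) ∧ ¬F(x))

∃q ∃p ∀w ∃x (¬C(q,q) ∧ ¬F(p) ∧ F(w) ∧ ¬F(x))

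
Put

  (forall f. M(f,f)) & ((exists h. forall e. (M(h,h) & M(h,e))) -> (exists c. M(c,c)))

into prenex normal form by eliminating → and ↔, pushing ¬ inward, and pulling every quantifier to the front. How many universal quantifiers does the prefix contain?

First replace A → B with ¬A ∨ B.
  (forall f. M(f,f)) & (~(exists h. forall e. (M(h,h) & M(h,e))) | (exists c. M(c,c)))
Drive negations inward (¬∀x A ≡ ∃x ¬A, ¬∃x A ≡ ∀x ¬A, De Morgan for ∧/∨):
  (forall f. M(f,f)) & ((forall h. exists e. (~M(h,h) | ~M(h,e))) | (exists c. M(c,c)))
Finally move all quantifiers to the prefix:
  forall f. forall h. exists e. exists c. (M(f,f) & (~M(h,h) | ~M(h,e) | M(c,c)))
The prefix is forall f forall h exists e exists c: 2 universal, 2 existential.

2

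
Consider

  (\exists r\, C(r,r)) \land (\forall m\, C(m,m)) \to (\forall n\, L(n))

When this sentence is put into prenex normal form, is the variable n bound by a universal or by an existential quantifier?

universal

Eliminate → and ↔ using ¬ and ∨.
  \neg ((\exists r\, C(r,r)) \land (\forall m\, C(m,m))) \lor (\forall n\, L(n))
Move each ¬ inward, flipping quantifiers it crosses:
  (\forall r\, \neg C(r,r)) \lor (\exists m\, \neg C(m,m)) \lor (\forall n\, L(n))
Pull the quantifiers to the front (each side's bound variable is not free in the other side):
  \forall r\, \exists m\, \forall n\, (\neg C(r,r) \lor \neg C(m,m) \lor L(n))
The quantifier \forall n sits under an even number of negations (counting the antecedent side of each →), so it remains universal.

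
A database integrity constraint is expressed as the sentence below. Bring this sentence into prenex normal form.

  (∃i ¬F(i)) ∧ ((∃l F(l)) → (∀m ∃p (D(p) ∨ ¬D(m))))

First replace A → B with ¬A ∨ B.
  (∃i ¬F(i)) ∧ (¬(∃l F(l)) ∨ (∀m ∃p (D(p) ∨ ¬D(m))))
Drive negations inward (¬∀x A ≡ ∃x ¬A, ¬∃x A ≡ ∀x ¬A, De Morgan for ∧/∨):
  (∃i ¬F(i)) ∧ ((∀l ¬F(l)) ∨ (∀m ∃p (D(p) ∨ ¬D(m))))
Extract every quantifier outward, since the variables are now distinct and don't occur free across branches:
  ∃i ∀l ∀m ∃p (¬F(i) ∧ (¬F(l) ∨ D(p) ∨ ¬D(m)))

∃i ∀l ∀m ∃p (¬F(i) ∧ (¬F(l) ∨ D(p) ∨ ¬D(m)))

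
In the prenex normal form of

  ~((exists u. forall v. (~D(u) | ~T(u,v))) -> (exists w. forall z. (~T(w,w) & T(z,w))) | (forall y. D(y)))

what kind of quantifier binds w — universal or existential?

Eliminate → and ↔ using ¬ and ∨.
  ~(~(exists u. forall v. (~D(u) | ~T(u,v))) | (exists w. forall z. (~T(w,w) & T(z,w))) | (forall y. D(y)))
Move each ¬ inward, flipping quantifiers it crosses:
  (exists u. forall v. (~D(u) | ~T(u,v))) & (forall w. exists z. (T(w,w) | ~T(z,w))) & (exists y. ~D(y))
All bound variables are already distinct, so no renaming is needed.
Extract every quantifier outward, since the variables are now distinct and don't occur free across branches:
  exists u. forall v. forall w. exists z. exists y. ((~D(u) | ~T(u,v)) & (T(w,w) | ~T(z,w)) & ~D(y))
The quantifier exists w sits under an odd number of negations (counting the antecedent side of each →), so it flips to forall w.

universal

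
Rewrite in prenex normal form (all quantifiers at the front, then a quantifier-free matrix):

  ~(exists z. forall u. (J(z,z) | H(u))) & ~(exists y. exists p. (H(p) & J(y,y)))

forall z. exists u. forall y. forall p. (~J(z,z) & ~H(u) & (~H(p) | ~J(y,y)))

Push ¬ through the quantifiers and connectives to reach negation normal form:
  (forall z. exists u. (~J(z,z) & ~H(u))) & (forall y. forall p. (~H(p) | ~J(y,y)))
Finally move all quantifiers to the prefix:
  forall z. exists u. forall y. forall p. (~J(z,z) & ~H(u) & (~H(p) | ~J(y,y)))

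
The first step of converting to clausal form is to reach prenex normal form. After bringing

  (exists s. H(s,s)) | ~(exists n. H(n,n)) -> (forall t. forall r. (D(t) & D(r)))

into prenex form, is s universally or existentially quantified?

universal

First replace A → B with ¬A ∨ B.
  ~((exists s. H(s,s)) | ~(exists n. H(n,n))) | (forall t. forall r. (D(t) & D(r)))
Drive negations inward (¬∀x A ≡ ∃x ¬A, ¬∃x A ≡ ∀x ¬A, De Morgan for ∧/∨):
  (forall s. ~H(s,s)) & (exists n. H(n,n)) | (forall t. forall r. (D(t) & D(r)))
All bound variables are already distinct, so no renaming is needed.
Pull the quantifiers to the front (each side's bound variable is not free in the other side):
  forall s. exists n. forall t. forall r. (~H(s,s) & H(n,n) | D(t) & D(r))
The quantifier exists s sits under an odd number of negations (counting the antecedent side of each →), so it flips to forall s.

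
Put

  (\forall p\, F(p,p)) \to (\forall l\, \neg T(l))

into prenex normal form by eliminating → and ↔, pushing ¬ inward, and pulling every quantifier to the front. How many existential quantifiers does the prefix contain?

1

Eliminate → and ↔ using ¬ and ∨.
  \neg (\forall p\, F(p,p)) \lor (\forall l\, \neg T(l))
Drive negations inward (¬∀x A ≡ ∃x ¬A, ¬∃x A ≡ ∀x ¬A, De Morgan for ∧/∨):
  (\exists p\, \neg F(p,p)) \lor (\forall l\, \neg T(l))
All bound variables are already distinct, so no renaming is needed.
Finally move all quantifiers to the prefix:
  \exists p\, \forall l\, (\neg F(p,p) \lor \neg T(l))
The prefix is \exists p \forall l: 1 universal, 1 existential.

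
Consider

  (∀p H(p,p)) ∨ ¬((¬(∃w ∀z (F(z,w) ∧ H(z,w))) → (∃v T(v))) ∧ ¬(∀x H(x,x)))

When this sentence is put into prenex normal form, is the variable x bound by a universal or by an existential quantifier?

Rewrite implications/biconditionals: A → B as ¬A ∨ B.
  (∀p H(p,p)) ∨ ¬((¬¬(∃w ∀z (F(z,w) ∧ H(z,w))) ∨ (∃v T(v))) ∧ ¬(∀x H(x,x)))
Push ¬ through the quantifiers and connectives to reach negation normal form:
  (∀p H(p,p)) ∨ (∀w ∃z (¬F(z,w) ∨ ¬H(z,w))) ∧ (∀v ¬T(v)) ∨ (∀x H(x,x))
Finally move all quantifiers to the prefix:
  ∀p ∀w ∃z ∀v ∀x (H(p,p) ∨ (¬F(z,w) ∨ ¬H(z,w)) ∧ ¬T(v) ∨ H(x,x))
The quantifier ∀x sits under an even number of negations (counting the antecedent side of each →), so it remains universal.

universal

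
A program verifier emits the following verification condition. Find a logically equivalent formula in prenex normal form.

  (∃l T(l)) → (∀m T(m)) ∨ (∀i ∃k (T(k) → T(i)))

Rewrite implications/biconditionals: A → B as ¬A ∨ B.
  ¬(∃l T(l)) ∨ (∀m T(m)) ∨ (∀i ∃k (¬T(k) ∨ T(i)))
Push ¬ through the quantifiers and connectives to reach negation normal form:
  (∀l ¬T(l)) ∨ (∀m T(m)) ∨ (∀i ∃k (¬T(k) ∨ T(i)))
Finally move all quantifiers to the prefix:
  ∀l ∀m ∀i ∃k (¬T(l) ∨ T(m) ∨ ¬T(k) ∨ T(i))

∀l ∀m ∀i ∃k (¬T(l) ∨ T(m) ∨ ¬T(k) ∨ T(i))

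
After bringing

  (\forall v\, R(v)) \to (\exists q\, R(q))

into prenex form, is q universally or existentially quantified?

existential

Eliminate → and ↔ using ¬ and ∨.
  \neg (\forall v\, R(v)) \lor (\exists q\, R(q))
Drive negations inward (¬∀x A ≡ ∃x ¬A, ¬∃x A ≡ ∀x ¬A, De Morgan for ∧/∨):
  (\exists v\, \neg R(v)) \lor (\exists q\, R(q))
Finally move all quantifiers to the prefix:
  \exists v\, \exists q\, (\neg R(v) \lor R(q))
The quantifier \exists q sits under an even number of negations (counting the antecedent side of each →), so it remains existential.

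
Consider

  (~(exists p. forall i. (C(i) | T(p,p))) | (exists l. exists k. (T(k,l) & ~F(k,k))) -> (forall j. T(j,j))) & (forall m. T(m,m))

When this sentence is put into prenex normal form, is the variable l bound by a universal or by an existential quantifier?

First replace A → B with ¬A ∨ B.
  (~(~(exists p. forall i. (C(i) | T(p,p))) | (exists l. exists k. (T(k,l) & ~F(k,k)))) | (forall j. T(j,j))) & (forall m. T(m,m))
Drive negations inward (¬∀x A ≡ ∃x ¬A, ¬∃x A ≡ ∀x ¬A, De Morgan for ∧/∨):
  ((exists p. forall i. (C(i) | T(p,p))) & (forall l. forall k. (~T(k,l) | F(k,k))) | (forall j. T(j,j))) & (forall m. T(m,m))
Finally move all quantifiers to the prefix:
  exists p. forall i. forall l. forall k. forall j. forall m. (((C(i) | T(p,p)) & (~T(k,l) | F(k,k)) | T(j,j)) & T(m,m))
The quantifier exists l sits under an odd number of negations (counting the antecedent side of each →), so it flips to forall l.

universal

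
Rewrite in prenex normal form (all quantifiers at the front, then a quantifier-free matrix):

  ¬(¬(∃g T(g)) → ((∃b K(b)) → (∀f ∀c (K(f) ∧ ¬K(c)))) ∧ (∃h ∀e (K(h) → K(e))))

∀g ∃b ∃f ∃c ∀h ∃e (¬T(g) ∧ (K(b) ∧ (¬K(f) ∨ K(c)) ∨ K(h) ∧ ¬K(e)))

Eliminate → and ↔ using ¬ and ∨.
  ¬(¬¬(∃g T(g)) ∨ (¬(∃b K(b)) ∨ (∀f ∀c (K(f) ∧ ¬K(c)))) ∧ (∃h ∀e (¬K(h) ∨ K(e))))
Drive negations inward (¬∀x A ≡ ∃x ¬A, ¬∃x A ≡ ∀x ¬A, De Morgan for ∧/∨):
  (∀g ¬T(g)) ∧ ((∃b K(b)) ∧ (∃f ∃c (¬K(f) ∨ K(c))) ∨ (∀h ∃e (K(h) ∧ ¬K(e))))
Extract every quantifier outward, since the variables are now distinct and don't occur free across branches:
  ∀g ∃b ∃f ∃c ∀h ∃e (¬T(g) ∧ (K(b) ∧ (¬K(f) ∨ K(c)) ∨ K(h) ∧ ¬K(e)))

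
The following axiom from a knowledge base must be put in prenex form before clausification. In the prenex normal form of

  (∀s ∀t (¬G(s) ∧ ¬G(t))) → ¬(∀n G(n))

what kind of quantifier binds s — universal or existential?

First replace A → B with ¬A ∨ B.
  ¬(∀s ∀t (¬G(s) ∧ ¬G(t))) ∨ ¬(∀n G(n))
Move each ¬ inward, flipping quantifiers it crosses:
  (∃s ∃t (G(s) ∨ G(t))) ∨ (∃n ¬G(n))
Extract every quantifier outward, since the variables are now distinct and don't occur free across branches:
  ∃s ∃t ∃n (G(s) ∨ G(t) ∨ ¬G(n))
The quantifier ∀s sits under an odd number of negations (counting the antecedent side of each →), so it flips to ∃s.

existential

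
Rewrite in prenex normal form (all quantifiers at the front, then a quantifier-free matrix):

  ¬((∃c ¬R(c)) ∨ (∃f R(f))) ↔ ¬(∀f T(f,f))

First replace A → B with ¬A ∨ B; A ↔ B as (¬A ∨ B) ∧ (¬B ∨ A).
  (¬¬((∃c ¬R(c)) ∨ (∃f R(f))) ∨ ¬(∀f T(f,f))) ∧ (¬¬(∀f T(f,f)) ∨ ¬((∃c ¬R(c)) ∨ (∃f R(f))))
Drive negations inward (¬∀x A ≡ ∃x ¬A, ¬∃x A ≡ ∀x ¬A, De Morgan for ∧/∨):
  ((∃c ¬R(c)) ∨ (∃f R(f)) ∨ (∃f ¬T(f,f))) ∧ ((∀f T(f,f)) ∨ (∀c R(c)) ∧ (∀f ¬R(f)))
Rename bound variables to avoid capture: f↦u, f↦r, c↦z, f↦z1.
  ((∃c ¬R(c)) ∨ (∃f R(f)) ∨ (∃u ¬T(u,u))) ∧ ((∀r T(r,r)) ∨ (∀z R(z)) ∧ (∀z1 ¬R(z1)))
Extract every quantifier outward, since the variables are now distinct and don't occur free across branches:
  ∃c ∃f ∃u ∀r ∀z ∀z1 ((¬R(c) ∨ R(f) ∨ ¬T(u,u)) ∧ (T(r,r) ∨ R(z) ∧ ¬R(z1)))

∃c ∃f ∃u ∀r ∀z ∀z1 ((¬R(c) ∨ R(f) ∨ ¬T(u,u)) ∧ (T(r,r) ∨ R(z) ∧ ¬R(z1)))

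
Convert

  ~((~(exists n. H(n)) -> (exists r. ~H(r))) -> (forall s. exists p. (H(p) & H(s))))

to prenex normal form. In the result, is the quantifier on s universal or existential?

Eliminate → and ↔ using ¬ and ∨.
  ~(~(~~(exists n. H(n)) | (exists r. ~H(r))) | (forall s. exists p. (H(p) & H(s))))
Push ¬ through the quantifiers and connectives to reach negation normal form:
  ((exists n. H(n)) | (exists r. ~H(r))) & (exists s. forall p. (~H(p) | ~H(s)))
All bound variables are already distinct, so no renaming is needed.
Finally move all quantifiers to the prefix:
  exists n. exists r. exists s. forall p. ((H(n) | ~H(r)) & (~H(p) | ~H(s)))
The quantifier forall s sits under an odd number of negations (counting the antecedent side of each →), so it flips to exists s.

existential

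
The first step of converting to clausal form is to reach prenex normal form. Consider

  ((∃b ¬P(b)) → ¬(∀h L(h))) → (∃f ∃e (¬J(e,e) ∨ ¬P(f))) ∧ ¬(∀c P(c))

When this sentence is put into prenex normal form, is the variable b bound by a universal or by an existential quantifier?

existential

Eliminate → and ↔ using ¬ and ∨.
  ¬(¬(∃b ¬P(b)) ∨ ¬(∀h L(h))) ∨ (∃f ∃e (¬J(e,e) ∨ ¬P(f))) ∧ ¬(∀c P(c))
Drive negations inward (¬∀x A ≡ ∃x ¬A, ¬∃x A ≡ ∀x ¬A, De Morgan for ∧/∨):
  (∃b ¬P(b)) ∧ (∀h L(h)) ∨ (∃f ∃e (¬J(e,e) ∨ ¬P(f))) ∧ (∃c ¬P(c))
Extract every quantifier outward, since the variables are now distinct and don't occur free across branches:
  ∃b ∀h ∃f ∃e ∃c (¬P(b) ∧ L(h) ∨ (¬J(e,e) ∨ ¬P(f)) ∧ ¬P(c))
The quantifier ∃b sits under an even number of negations (counting the antecedent side of each →), so it remains existential.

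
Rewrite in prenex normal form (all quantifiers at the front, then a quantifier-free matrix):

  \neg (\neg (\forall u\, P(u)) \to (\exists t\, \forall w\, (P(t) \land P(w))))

\exists u\, \forall t\, \exists w\, (\neg P(u) \land (\neg P(t) \lor \neg P(w)))

Rewrite implications/biconditionals: A → B as ¬A ∨ B.
  \neg (\neg \neg (\forall u\, P(u)) \lor (\exists t\, \forall w\, (P(t) \land P(w))))
Move each ¬ inward, flipping quantifiers it crosses:
  (\exists u\, \neg P(u)) \land (\forall t\, \exists w\, (\neg P(t) \lor \neg P(w)))
All bound variables are already distinct, so no renaming is needed.
Finally move all quantifiers to the prefix:
  \exists u\, \forall t\, \exists w\, (\neg P(u) \land (\neg P(t) \lor \neg P(w)))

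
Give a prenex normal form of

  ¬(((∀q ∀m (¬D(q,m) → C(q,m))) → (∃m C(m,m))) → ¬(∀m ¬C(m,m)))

First replace A → B with ¬A ∨ B.
  ¬(¬(¬(∀q ∀m (¬¬D(q,m) ∨ C(q,m))) ∨ (∃m C(m,m))) ∨ ¬(∀m ¬C(m,m)))
Move each ¬ inward, flipping quantifiers it crosses:
  ((∃q ∃m (¬D(q,m) ∧ ¬C(q,m))) ∨ (∃m C(m,m))) ∧ (∀m ¬C(m,m))
Rename bound variables to avoid capture: m↦y1, m↦v.
  ((∃q ∃m (¬D(q,m) ∧ ¬C(q,m))) ∨ (∃y1 C(y1,y1))) ∧ (∀v ¬C(v,v))
Finally move all quantifiers to the prefix:
  ∃q ∃m ∃y1 ∀v ((¬D(q,m) ∧ ¬C(q,m) ∨ C(y1,y1)) ∧ ¬C(v,v))

∃q ∃m ∃y1 ∀v ((¬D(q,m) ∧ ¬C(q,m) ∨ C(y1,y1)) ∧ ¬C(v,v))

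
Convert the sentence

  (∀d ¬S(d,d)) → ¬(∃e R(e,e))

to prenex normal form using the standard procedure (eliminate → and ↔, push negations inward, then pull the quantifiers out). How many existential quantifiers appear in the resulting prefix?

1

Eliminate → and ↔ using ¬ and ∨.
  ¬(∀d ¬S(d,d)) ∨ ¬(∃e R(e,e))
Drive negations inward (¬∀x A ≡ ∃x ¬A, ¬∃x A ≡ ∀x ¬A, De Morgan for ∧/∨):
  (∃d S(d,d)) ∨ (∀e ¬R(e,e))
All bound variables are already distinct, so no renaming is needed.
Extract every quantifier outward, since the variables are now distinct and don't occur free across branches:
  ∃d ∀e (S(d,d) ∨ ¬R(e,e))
The prefix is ∃d ∀e: 1 universal, 1 existential.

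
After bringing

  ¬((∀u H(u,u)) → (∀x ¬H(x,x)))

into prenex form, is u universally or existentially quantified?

universal

Rewrite implications/biconditionals: A → B as ¬A ∨ B.
  ¬(¬(∀u H(u,u)) ∨ (∀x ¬H(x,x)))
Drive negations inward (¬∀x A ≡ ∃x ¬A, ¬∃x A ≡ ∀x ¬A, De Morgan for ∧/∨):
  (∀u H(u,u)) ∧ (∃x H(x,x))
All bound variables are already distinct, so no renaming is needed.
Extract every quantifier outward, since the variables are now distinct and don't occur free across branches:
  ∀u ∃x (H(u,u) ∧ H(x,x))
The quantifier ∀u sits under an even number of negations (counting the antecedent side of each →), so it remains universal.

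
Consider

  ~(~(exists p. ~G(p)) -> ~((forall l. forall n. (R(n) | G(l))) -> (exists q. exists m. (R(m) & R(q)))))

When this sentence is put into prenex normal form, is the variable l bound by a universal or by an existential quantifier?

First replace A → B with ¬A ∨ B.
  ~(~~(exists p. ~G(p)) | ~(~(forall l. forall n. (R(n) | G(l))) | (exists q. exists m. (R(m) & R(q)))))
Drive negations inward (¬∀x A ≡ ∃x ¬A, ¬∃x A ≡ ∀x ¬A, De Morgan for ∧/∨):
  (forall p. G(p)) & ((exists l. exists n. (~R(n) & ~G(l))) | (exists q. exists m. (R(m) & R(q))))
Finally move all quantifiers to the prefix:
  forall p. exists l. exists n. exists q. exists m. (G(p) & (~R(n) & ~G(l) | R(m) & R(q)))
The quantifier forall l sits under an odd number of negations (counting the antecedent side of each →), so it flips to exists l.

existential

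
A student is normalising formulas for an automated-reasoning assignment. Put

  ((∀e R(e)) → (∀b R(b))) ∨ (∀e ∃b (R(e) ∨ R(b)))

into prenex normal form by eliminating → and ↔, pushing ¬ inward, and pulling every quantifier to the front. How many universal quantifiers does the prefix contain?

Eliminate → and ↔ using ¬ and ∨.
  ¬(∀e R(e)) ∨ (∀b R(b)) ∨ (∀e ∃b (R(e) ∨ R(b)))
Push ¬ through the quantifiers and connectives to reach negation normal form:
  (∃e ¬R(e)) ∨ (∀b R(b)) ∨ (∀e ∃b (R(e) ∨ R(b)))
Standardize variables apart so no two quantifiers bind the same name: e↦y1, b↦v1.
  (∃e ¬R(e)) ∨ (∀b R(b)) ∨ (∀y1 ∃v1 (R(y1) ∨ R(v1)))
Pull the quantifiers to the front (each side's bound variable is not free in the other side):
  ∃e ∀b ∀y1 ∃v1 (¬R(e) ∨ R(b) ∨ R(y1) ∨ R(v1))
The prefix is ∃e ∀b ∀y1 ∃v1: 2 universal, 2 existential.

2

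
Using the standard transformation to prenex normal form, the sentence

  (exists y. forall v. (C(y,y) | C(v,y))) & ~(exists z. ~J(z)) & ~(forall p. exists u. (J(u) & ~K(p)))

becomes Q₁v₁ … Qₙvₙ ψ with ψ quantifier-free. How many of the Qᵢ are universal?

Push ¬ through the quantifiers and connectives to reach negation normal form:
  (exists y. forall v. (C(y,y) | C(v,y))) & (forall z. J(z)) & (exists p. forall u. (~J(u) | K(p)))
Pull the quantifiers to the front (each side's bound variable is not free in the other side):
  exists y. forall v. forall z. exists p. forall u. ((C(y,y) | C(v,y)) & J(z) & (~J(u) | K(p)))
The prefix is exists y forall v forall z exists p forall u: 3 universal, 2 existential.

3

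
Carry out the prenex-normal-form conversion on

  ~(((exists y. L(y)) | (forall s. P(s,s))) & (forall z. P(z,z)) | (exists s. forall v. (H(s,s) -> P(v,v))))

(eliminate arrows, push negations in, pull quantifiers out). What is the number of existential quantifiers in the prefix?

3

Rewrite implications/biconditionals: A → B as ¬A ∨ B.
  ~(((exists y. L(y)) | (forall s. P(s,s))) & (forall z. P(z,z)) | (exists s. forall v. (~H(s,s) | P(v,v))))
Drive negations inward (¬∀x A ≡ ∃x ¬A, ¬∃x A ≡ ∀x ¬A, De Morgan for ∧/∨):
  ((forall y. ~L(y)) & (exists s. ~P(s,s)) | (exists z. ~P(z,z))) & (forall s. exists v. (H(s,s) & ~P(v,v)))
Give each quantifier a distinct variable: s↦p.
  ((forall y. ~L(y)) & (exists s. ~P(s,s)) | (exists z. ~P(z,z))) & (forall p. exists v. (H(p,p) & ~P(v,v)))
Extract every quantifier outward, since the variables are now distinct and don't occur free across branches:
  forall y. exists s. exists z. forall p. exists v. ((~L(y) & ~P(s,s) | ~P(z,z)) & H(p,p) & ~P(v,v))
The prefix is forall y exists s exists z forall p exists v: 2 universal, 3 existential.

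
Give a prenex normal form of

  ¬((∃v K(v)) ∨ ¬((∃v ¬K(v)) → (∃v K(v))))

∀v ∀a ∃q (¬K(v) ∧ (K(a) ∨ K(q)))

First replace A → B with ¬A ∨ B.
  ¬((∃v K(v)) ∨ ¬(¬(∃v ¬K(v)) ∨ (∃v K(v))))
Move each ¬ inward, flipping quantifiers it crosses:
  (∀v ¬K(v)) ∧ ((∀v K(v)) ∨ (∃v K(v)))
Standardize variables apart so no two quantifiers bind the same name: v↦a, v↦q.
  (∀v ¬K(v)) ∧ ((∀a K(a)) ∨ (∃q K(q)))
Finally move all quantifiers to the prefix:
  ∀v ∀a ∃q (¬K(v) ∧ (K(a) ∨ K(q)))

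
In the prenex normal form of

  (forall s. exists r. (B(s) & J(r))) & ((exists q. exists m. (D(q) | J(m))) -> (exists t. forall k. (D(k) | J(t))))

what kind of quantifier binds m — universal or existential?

universal

First replace A → B with ¬A ∨ B.
  (forall s. exists r. (B(s) & J(r))) & (~(exists q. exists m. (D(q) | J(m))) | (exists t. forall k. (D(k) | J(t))))
Push ¬ through the quantifiers and connectives to reach negation normal form:
  (forall s. exists r. (B(s) & J(r))) & ((forall q. forall m. (~D(q) & ~J(m))) | (exists t. forall k. (D(k) | J(t))))
All bound variables are already distinct, so no renaming is needed.
Finally move all quantifiers to the prefix:
  forall s. exists r. forall q. forall m. exists t. forall k. (B(s) & J(r) & (~D(q) & ~J(m) | D(k) | J(t)))
The quantifier exists m sits under an odd number of negations (counting the antecedent side of each →), so it flips to forall m.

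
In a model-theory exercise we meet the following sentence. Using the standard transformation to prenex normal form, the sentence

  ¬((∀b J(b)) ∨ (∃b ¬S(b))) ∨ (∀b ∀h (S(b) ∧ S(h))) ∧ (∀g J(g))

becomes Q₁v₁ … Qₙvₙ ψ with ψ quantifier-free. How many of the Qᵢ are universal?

Move each ¬ inward, flipping quantifiers it crosses:
  (∃b ¬J(b)) ∧ (∀b S(b)) ∨ (∀b ∀h (S(b) ∧ S(h))) ∧ (∀g J(g))
Give each quantifier a distinct variable: b↦x, b↦w.
  (∃b ¬J(b)) ∧ (∀x S(x)) ∨ (∀w ∀h (S(w) ∧ S(h))) ∧ (∀g J(g))
Finally move all quantifiers to the prefix:
  ∃b ∀x ∀w ∀h ∀g (¬J(b) ∧ S(x) ∨ S(w) ∧ S(h) ∧ J(g))
The prefix is ∃b ∀x ∀w ∀h ∀g: 4 universal, 1 existential.

4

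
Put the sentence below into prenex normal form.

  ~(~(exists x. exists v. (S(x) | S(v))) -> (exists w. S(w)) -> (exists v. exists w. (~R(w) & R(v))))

forall x. forall v. exists w. forall a. forall y. (~S(x) & ~S(v) & S(w) & (R(y) | ~R(a)))

First replace A → B with ¬A ∨ B.
  ~(~~(exists x. exists v. (S(x) | S(v))) | ~(exists w. S(w)) | (exists v. exists w. (~R(w) & R(v))))
Push ¬ through the quantifiers and connectives to reach negation normal form:
  (forall x. forall v. (~S(x) & ~S(v))) & (exists w. S(w)) & (forall v. forall w. (R(w) | ~R(v)))
Standardize variables apart so no two quantifiers bind the same name: v↦a, w↦y.
  (forall x. forall v. (~S(x) & ~S(v))) & (exists w. S(w)) & (forall a. forall y. (R(y) | ~R(a)))
Finally move all quantifiers to the prefix:
  forall x. forall v. exists w. forall a. forall y. (~S(x) & ~S(v) & S(w) & (R(y) | ~R(a)))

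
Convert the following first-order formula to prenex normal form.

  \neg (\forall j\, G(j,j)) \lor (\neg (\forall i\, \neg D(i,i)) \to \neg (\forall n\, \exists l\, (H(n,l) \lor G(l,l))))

\exists j\, \forall i\, \exists n\, \forall l\, (\neg G(j,j) \lor \neg D(i,i) \lor \neg H(n,l) \land \neg G(l,l))

Rewrite implications/biconditionals: A → B as ¬A ∨ B.
  \neg (\forall j\, G(j,j)) \lor \neg \neg (\forall i\, \neg D(i,i)) \lor \neg (\forall n\, \exists l\, (H(n,l) \lor G(l,l)))
Move each ¬ inward, flipping quantifiers it crosses:
  (\exists j\, \neg G(j,j)) \lor (\forall i\, \neg D(i,i)) \lor (\exists n\, \forall l\, (\neg H(n,l) \land \neg G(l,l)))
All bound variables are already distinct, so no renaming is needed.
Extract every quantifier outward, since the variables are now distinct and don't occur free across branches:
  \exists j\, \forall i\, \exists n\, \forall l\, (\neg G(j,j) \lor \neg D(i,i) \lor \neg H(n,l) \land \neg G(l,l))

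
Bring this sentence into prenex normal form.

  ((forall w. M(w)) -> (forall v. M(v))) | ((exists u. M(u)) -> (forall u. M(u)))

Rewrite implications/biconditionals: A → B as ¬A ∨ B.
  ~(forall w. M(w)) | (forall v. M(v)) | ~(exists u. M(u)) | (forall u. M(u))
Drive negations inward (¬∀x A ≡ ∃x ¬A, ¬∃x A ≡ ∀x ¬A, De Morgan for ∧/∨):
  (exists w. ~M(w)) | (forall v. M(v)) | (forall u. ~M(u)) | (forall u. M(u))
Give each quantifier a distinct variable: u↦y.
  (exists w. ~M(w)) | (forall v. M(v)) | (forall u. ~M(u)) | (forall y. M(y))
Extract every quantifier outward, since the variables are now distinct and don't occur free across branches:
  exists w. forall v. forall u. forall y. (~M(w) | M(v) | ~M(u) | M(y))

exists w. forall v. forall u. forall y. (~M(w) | M(v) | ~M(u) | M(y))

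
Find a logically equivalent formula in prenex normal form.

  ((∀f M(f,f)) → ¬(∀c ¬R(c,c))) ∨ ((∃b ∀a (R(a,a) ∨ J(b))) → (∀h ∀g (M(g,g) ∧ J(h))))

∃f ∃c ∀b ∃a ∀h ∀g (¬M(f,f) ∨ R(c,c) ∨ ¬R(a,a) ∧ ¬J(b) ∨ M(g,g) ∧ J(h))

Eliminate → and ↔ using ¬ and ∨.
  ¬(∀f M(f,f)) ∨ ¬(∀c ¬R(c,c)) ∨ ¬(∃b ∀a (R(a,a) ∨ J(b))) ∨ (∀h ∀g (M(g,g) ∧ J(h)))
Drive negations inward (¬∀x A ≡ ∃x ¬A, ¬∃x A ≡ ∀x ¬A, De Morgan for ∧/∨):
  (∃f ¬M(f,f)) ∨ (∃c R(c,c)) ∨ (∀b ∃a (¬R(a,a) ∧ ¬J(b))) ∨ (∀h ∀g (M(g,g) ∧ J(h)))
All bound variables are already distinct, so no renaming is needed.
Extract every quantifier outward, since the variables are now distinct and don't occur free across branches:
  ∃f ∃c ∀b ∃a ∀h ∀g (¬M(f,f) ∨ R(c,c) ∨ ¬R(a,a) ∧ ¬J(b) ∨ M(g,g) ∧ J(h))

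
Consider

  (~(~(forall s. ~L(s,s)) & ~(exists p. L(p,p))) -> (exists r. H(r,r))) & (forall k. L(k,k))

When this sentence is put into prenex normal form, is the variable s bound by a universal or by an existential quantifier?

Eliminate → and ↔ using ¬ and ∨.
  (~~(~(forall s. ~L(s,s)) & ~(exists p. L(p,p))) | (exists r. H(r,r))) & (forall k. L(k,k))
Move each ¬ inward, flipping quantifiers it crosses:
  ((exists s. L(s,s)) & (forall p. ~L(p,p)) | (exists r. H(r,r))) & (forall k. L(k,k))
Pull the quantifiers to the front (each side's bound variable is not free in the other side):
  exists s. forall p. exists r. forall k. ((L(s,s) & ~L(p,p) | H(r,r)) & L(k,k))
The quantifier forall s sits under an odd number of negations (counting the antecedent side of each →), so it flips to exists s.

existential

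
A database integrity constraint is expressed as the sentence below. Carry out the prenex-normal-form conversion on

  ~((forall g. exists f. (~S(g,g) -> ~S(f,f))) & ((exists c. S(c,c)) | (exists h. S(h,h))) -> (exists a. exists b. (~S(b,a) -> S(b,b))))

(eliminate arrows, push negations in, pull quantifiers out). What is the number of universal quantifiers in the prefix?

3

First replace A → B with ¬A ∨ B.
  ~(~((forall g. exists f. (~~S(g,g) | ~S(f,f))) & ((exists c. S(c,c)) | (exists h. S(h,h)))) | (exists a. exists b. (~~S(b,a) | S(b,b))))
Drive negations inward (¬∀x A ≡ ∃x ¬A, ¬∃x A ≡ ∀x ¬A, De Morgan for ∧/∨):
  (forall g. exists f. (S(g,g) | ~S(f,f))) & ((exists c. S(c,c)) | (exists h. S(h,h))) & (forall a. forall b. (~S(b,a) & ~S(b,b)))
Pull the quantifiers to the front (each side's bound variable is not free in the other side):
  forall g. exists f. exists c. exists h. forall a. forall b. ((S(g,g) | ~S(f,f)) & (S(c,c) | S(h,h)) & ~S(b,a) & ~S(b,b))
The prefix is forall g exists f exists c exists h forall a forall b: 3 universal, 3 existential.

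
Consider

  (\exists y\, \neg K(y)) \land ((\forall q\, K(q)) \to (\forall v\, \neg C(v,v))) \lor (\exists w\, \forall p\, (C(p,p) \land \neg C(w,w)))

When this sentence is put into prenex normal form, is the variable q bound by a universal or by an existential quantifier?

existential

First replace A → B with ¬A ∨ B.
  (\exists y\, \neg K(y)) \land (\neg (\forall q\, K(q)) \lor (\forall v\, \neg C(v,v))) \lor (\exists w\, \forall p\, (C(p,p) \land \neg C(w,w)))
Move each ¬ inward, flipping quantifiers it crosses:
  (\exists y\, \neg K(y)) \land ((\exists q\, \neg K(q)) \lor (\forall v\, \neg C(v,v))) \lor (\exists w\, \forall p\, (C(p,p) \land \neg C(w,w)))
All bound variables are already distinct, so no renaming is needed.
Finally move all quantifiers to the prefix:
  \exists y\, \exists q\, \forall v\, \exists w\, \forall p\, (\neg K(y) \land (\neg K(q) \lor \neg C(v,v)) \lor C(p,p) \land \neg C(w,w))
The quantifier \forall q sits under an odd number of negations (counting the antecedent side of each →), so it flips to \exists q.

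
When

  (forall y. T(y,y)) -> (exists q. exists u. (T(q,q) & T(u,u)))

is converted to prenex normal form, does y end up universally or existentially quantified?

existential

Eliminate → and ↔ using ¬ and ∨.
  ~(forall y. T(y,y)) | (exists q. exists u. (T(q,q) & T(u,u)))
Drive negations inward (¬∀x A ≡ ∃x ¬A, ¬∃x A ≡ ∀x ¬A, De Morgan for ∧/∨):
  (exists y. ~T(y,y)) | (exists q. exists u. (T(q,q) & T(u,u)))
All bound variables are already distinct, so no renaming is needed.
Pull the quantifiers to the front (each side's bound variable is not free in the other side):
  exists y. exists q. exists u. (~T(y,y) | T(q,q) & T(u,u))
The quantifier forall y sits under an odd number of negations (counting the antecedent side of each →), so it flips to exists y.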